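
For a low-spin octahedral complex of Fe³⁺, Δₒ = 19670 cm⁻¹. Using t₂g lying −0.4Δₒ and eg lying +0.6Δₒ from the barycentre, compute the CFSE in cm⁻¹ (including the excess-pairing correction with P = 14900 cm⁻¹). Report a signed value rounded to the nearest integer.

Fe sits in group 8; removing 3 electrons leaves Fe³⁺ with 8 − 3 = 5 d electrons.
Electron filling gives t₂g⁵ eg⁰.
CFSE(orbital) = 5×(-0.4Δₒ) + 0×(0.6Δₒ) = -2.0Δₒ; with Δₒ = 19670 cm⁻¹ that is -39340 cm⁻¹.
Relative to high-spin t₂g³ eg² (0 paired), the low-spin configuration has 2 additional pairs, contributing +2 × 14900 = +29800 cm⁻¹.
Overall CFSE = -39340 + 29800 = -9540 cm⁻¹.

-9540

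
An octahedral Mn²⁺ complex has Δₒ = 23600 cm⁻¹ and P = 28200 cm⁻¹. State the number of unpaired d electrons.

5

Mn²⁺: group 7, so d-count = 7 − 2 = 5.
Δₒ < P, so pairing is avoided: the ground state is high-spin.
That gives t2g^3 e_g^2.
Unpaired electrons: 5.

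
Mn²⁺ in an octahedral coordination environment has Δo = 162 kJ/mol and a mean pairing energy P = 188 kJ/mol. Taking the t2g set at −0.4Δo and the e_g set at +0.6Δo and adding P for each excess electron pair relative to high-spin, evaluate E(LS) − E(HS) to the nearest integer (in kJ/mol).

52

Mn is in group 7, so Mn²⁺ is d⁵ (7 − 2 = 5).
High-spin d⁵ fills as t2g^3 e_g^2 with CFSE 3(−0.4) + 2(+0.6) = 0.0Δo = 0 kJ/mol.
For low-spin the configuration is t2g^5 e_g^0: orbital energy -2.0 × 162 = -324 kJ/mol, and 2 additional pairs relative to high-spin add 376 kJ/mol, giving 52 kJ/mol.
Thus E(LS) − E(HS) = 52 kJ/mol.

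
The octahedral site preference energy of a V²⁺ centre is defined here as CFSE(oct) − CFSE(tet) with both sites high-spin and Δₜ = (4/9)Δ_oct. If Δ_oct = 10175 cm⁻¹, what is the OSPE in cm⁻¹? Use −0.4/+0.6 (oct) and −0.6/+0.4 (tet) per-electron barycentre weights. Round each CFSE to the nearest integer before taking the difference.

-8592

Group 5 minus oxidation state +2 gives a d³ configuration for V²⁺.
In an octahedral site d³ (HS) is t2g^3 e_g^0, giving CFSE(oct) = -1.2Δ_oct = -12210 cm⁻¹.
Tetrahedral: e^2 t2^1, CFSE = 2(−0.6) + 1(+0.4) = -0.8Δₜ = -0.8 × (4/9) × 10175 = -3618 cm⁻¹.
Subtracting, OSPE = -12210 − (-3618) = -8592 cm⁻¹.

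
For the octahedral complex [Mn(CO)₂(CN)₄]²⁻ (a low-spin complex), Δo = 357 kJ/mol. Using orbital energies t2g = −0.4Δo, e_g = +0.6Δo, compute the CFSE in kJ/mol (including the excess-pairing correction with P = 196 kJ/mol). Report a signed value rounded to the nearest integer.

Ligand charges: 2×(+0) from CO and 4×(-1) from CN⁻ sum to -4; with overall charge -2, Mn is +2.
Mn sits in group 7; removing 2 electrons leaves Mn²⁺ with 7 − 2 = 5 d electrons.
Configuration: t2g^5 e_g^0.
Orbital CFSE = 5(-0.4) + 0(0.6) = -2.0Δo = -2.0 × 357 = -714 kJ/mol.
High-spin d⁵ would be t2g^3 e_g^2 with 0 pairs; low-spin has 2, so 2 excess pairs cost +2P = +392 kJ/mol.
Overall CFSE = -714 + 392 = -322 kJ/mol.

-322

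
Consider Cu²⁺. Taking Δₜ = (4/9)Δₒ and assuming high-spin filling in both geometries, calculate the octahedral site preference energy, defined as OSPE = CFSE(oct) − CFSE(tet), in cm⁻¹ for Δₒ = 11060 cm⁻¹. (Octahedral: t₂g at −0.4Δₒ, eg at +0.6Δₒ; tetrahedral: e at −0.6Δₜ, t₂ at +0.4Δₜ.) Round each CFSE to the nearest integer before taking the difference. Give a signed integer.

-4670

Cu is in group 11, so Cu²⁺ is d⁹ (11 − 2 = 9).
Octahedral high-spin t₂g⁶ eg³: CFSE = -0.6 × 11060 = -6636 cm⁻¹.
In a tetrahedral site the filling is e⁴ t₂⁵: CFSE(tet) = -0.4Δₜ = -0.4 × (4/9)(11060) = -1966 cm⁻¹.
Subtracting, OSPE = -6636 − (-1966) = -4670 cm⁻¹.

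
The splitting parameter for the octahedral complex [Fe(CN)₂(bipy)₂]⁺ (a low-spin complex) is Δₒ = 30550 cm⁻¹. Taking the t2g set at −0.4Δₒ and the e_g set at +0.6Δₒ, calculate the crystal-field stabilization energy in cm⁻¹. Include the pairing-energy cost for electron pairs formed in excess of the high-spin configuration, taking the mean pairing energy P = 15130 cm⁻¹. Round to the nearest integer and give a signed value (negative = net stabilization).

Ligand charges: 2×(-1) from CN⁻ and 2×(+0) from bipy sum to -2; with overall charge +1, Fe is +3.
Fe sits in group 8; removing 3 electrons leaves Fe³⁺ with 8 − 3 = 5 d electrons.
Electron filling gives t2g^5 e_g^0.
The orbital stabilization is -2.0Δₒ = -2.0 × 30550 = -61100 cm⁻¹.
Pairing penalty: 2 pairs vs 0 in the high-spin reference → 2 extra × P = 30260 cm⁻¹.
Combining: -61100 + 30260 = -30840 cm⁻¹.

-30840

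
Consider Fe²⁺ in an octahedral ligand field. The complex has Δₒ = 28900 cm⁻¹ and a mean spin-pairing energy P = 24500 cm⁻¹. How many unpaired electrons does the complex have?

Fe is in group 8, so Fe²⁺ is d⁶ (8 − 2 = 6).
Since Δₒ = 28900 cm⁻¹ > P = 24500 cm⁻¹, the complex adopts the low-spin configuration.
Filling d⁶ accordingly: t2g^6 e_g^0.
Unpaired electrons: 0.

0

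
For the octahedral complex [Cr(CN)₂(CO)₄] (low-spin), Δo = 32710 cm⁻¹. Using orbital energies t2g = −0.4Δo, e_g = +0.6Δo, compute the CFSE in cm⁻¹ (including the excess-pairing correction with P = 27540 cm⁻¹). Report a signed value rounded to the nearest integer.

-24796

Ligand charges: 2×(-1) from CN⁻ and 4×(+0) from CO sum to -2; with overall charge +0, Cr is +2.
Group 6 minus oxidation state +2 gives a d⁴ configuration for Cr²⁺.
The d⁴ electrons fill as t2g^4 e_g^0.
CFSE(orbital) = 4×(-0.4Δo) + 0×(0.6Δo) = -1.6Δo; with Δo = 32710 cm⁻¹ that is -52336 cm⁻¹.
Relative to high-spin t2g^3 e_g^1 (0 paired), the low-spin configuration has 1 additional pair, contributing +1 × 27540 = +27540 cm⁻¹.
Net CFSE = -52336 + 27540 = -24796 cm⁻¹.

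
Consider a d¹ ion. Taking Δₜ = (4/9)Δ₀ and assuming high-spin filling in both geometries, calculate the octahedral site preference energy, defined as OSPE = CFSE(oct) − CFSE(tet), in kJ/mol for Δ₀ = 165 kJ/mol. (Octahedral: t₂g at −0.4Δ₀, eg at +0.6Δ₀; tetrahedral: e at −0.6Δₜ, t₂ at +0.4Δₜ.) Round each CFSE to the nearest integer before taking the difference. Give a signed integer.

-22

Octahedral high-spin t2g^1 e_g^0: CFSE = -0.4 × 165 = -66 kJ/mol.
In a tetrahedral site the filling is e^1 t2^0: CFSE(tet) = -0.6Δₜ = -0.6 × (4/9)(165) = -44 kJ/mol.
OSPE = CFSE(oct) − CFSE(tet) = -66 − (-44) = -22 kJ/mol.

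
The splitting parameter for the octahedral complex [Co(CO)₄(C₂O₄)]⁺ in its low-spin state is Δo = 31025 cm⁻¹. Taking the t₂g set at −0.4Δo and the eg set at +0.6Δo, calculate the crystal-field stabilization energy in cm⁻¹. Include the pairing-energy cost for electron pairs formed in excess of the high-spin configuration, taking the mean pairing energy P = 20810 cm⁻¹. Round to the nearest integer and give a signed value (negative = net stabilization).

Ligand charges: 4×(+0) from CO and 1×(-2) from C₂O₄²⁻ sum to -2; with overall charge +1, Co is +3.
Group 9 minus oxidation state +3 gives a d⁶ configuration for Co³⁺.
The d⁶ electrons fill as t₂g⁶ eg⁰.
Orbital CFSE = 6(-0.4) + 0(0.6) = -2.4Δo = -2.4 × 31025 = -74460 cm⁻¹.
Relative to high-spin t₂g⁴ eg² (1 paired), the low-spin configuration has 2 additional pairs, contributing +2 × 20810 = +41620 cm⁻¹.
Overall CFSE = -74460 + 41620 = -32840 cm⁻¹.

-32840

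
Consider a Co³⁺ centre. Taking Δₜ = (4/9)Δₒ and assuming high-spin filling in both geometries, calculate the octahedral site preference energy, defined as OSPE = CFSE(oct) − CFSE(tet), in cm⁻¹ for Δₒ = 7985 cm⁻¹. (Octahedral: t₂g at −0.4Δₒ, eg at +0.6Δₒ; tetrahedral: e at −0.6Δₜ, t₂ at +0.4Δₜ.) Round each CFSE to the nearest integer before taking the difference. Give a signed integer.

Co³⁺: group 9, so d-count = 9 − 3 = 6.
Octahedral (high-spin): t₂g⁴ eg², CFSE = 4(−0.4) + 2(+0.6) = -0.4Δₒ = -0.4 × 7985 = -3194 cm⁻¹.
Tetrahedral e³ t₂³ gives -0.6Δₜ = -0.6 × (4/9) × 7985 = -2129 cm⁻¹.
Subtracting, OSPE = -3194 − (-2129) = -1065 cm⁻¹.

-1065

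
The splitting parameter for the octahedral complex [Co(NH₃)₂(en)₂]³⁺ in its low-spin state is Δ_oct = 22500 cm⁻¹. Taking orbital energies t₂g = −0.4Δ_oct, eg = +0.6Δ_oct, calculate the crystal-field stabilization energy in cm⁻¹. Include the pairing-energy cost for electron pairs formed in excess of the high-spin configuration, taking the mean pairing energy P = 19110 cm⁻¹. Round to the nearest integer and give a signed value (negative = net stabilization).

-15780

Ligand charges: 2×(+0) from NH₃ and 2×(+0) from en sum to +0; with overall charge +3, Co is +3.
Co³⁺: group 9, so d-count = 9 − 3 = 6.
Configuration: t₂g⁶ eg⁰.
Orbital CFSE = 6(-0.4) + 0(0.6) = -2.4Δ_oct = -2.4 × 22500 = -54000 cm⁻¹.
Pairing penalty: 3 pairs vs 1 in the high-spin reference → 2 extra × P = 38220 cm⁻¹.
Combining: -54000 + 38220 = -15780 cm⁻¹.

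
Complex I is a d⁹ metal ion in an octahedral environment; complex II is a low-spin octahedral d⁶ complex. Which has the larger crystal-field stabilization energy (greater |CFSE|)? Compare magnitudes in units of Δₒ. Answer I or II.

I: t₂g⁶ eg³, CFSE = -0.6Δₒ.
II: t2g^6 e_g^0, CFSE = -2.4Δₒ.
So II has the larger |CFSE|.

II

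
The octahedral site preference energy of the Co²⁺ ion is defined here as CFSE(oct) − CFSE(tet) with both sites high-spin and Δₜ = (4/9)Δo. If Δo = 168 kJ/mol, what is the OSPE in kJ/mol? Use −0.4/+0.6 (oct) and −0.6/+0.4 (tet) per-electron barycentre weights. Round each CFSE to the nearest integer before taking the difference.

Co sits in group 9; removing 2 electrons leaves Co²⁺ with 9 − 2 = 7 d electrons.
Octahedral (high-spin): t2g^5 e_g^2, CFSE = 5(−0.4) + 2(+0.6) = -0.8Δo = -0.8 × 168 = -134 kJ/mol.
In a tetrahedral site the filling is e^4 t2^3: CFSE(tet) = -1.2Δₜ = -1.2 × (4/9)(168) = -90 kJ/mol.
OSPE = -134 − (-90) = -44 kJ/mol.

-44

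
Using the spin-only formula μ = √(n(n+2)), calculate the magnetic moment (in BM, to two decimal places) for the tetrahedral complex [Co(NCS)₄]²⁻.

Each NCS⁻ contributes -1; 4 × (-1) = -4. With overall charge -2, Co is in the +2 oxidation state.
Group 9 minus oxidation state +2 gives a d⁷ configuration for Co²⁺.
With tetrahedral geometry the complex is necessarily high-spin.
Configuration: e⁴ t₂³ → 3 unpaired electrons.
μ(spin-only) = √[3(3+2)] = √15 ≈ 3.87 BM.

3.87 BM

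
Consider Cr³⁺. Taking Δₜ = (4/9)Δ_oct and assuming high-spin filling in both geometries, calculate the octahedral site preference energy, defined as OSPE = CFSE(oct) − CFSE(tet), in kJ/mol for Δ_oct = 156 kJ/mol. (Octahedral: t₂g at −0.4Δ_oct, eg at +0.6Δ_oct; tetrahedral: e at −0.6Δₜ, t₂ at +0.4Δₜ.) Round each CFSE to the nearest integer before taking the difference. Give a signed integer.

-132

Cr is in group 6, so Cr³⁺ is d³ (6 − 3 = 3).
Octahedral (high-spin): t₂g³ eg⁰, CFSE = 3(−0.4) + 0(+0.6) = -1.2Δ_oct = -1.2 × 156 = -187 kJ/mol.
Tetrahedral: e² t₂¹, CFSE = 2(−0.6) + 1(+0.4) = -0.8Δₜ = -0.8 × (4/9) × 156 = -55 kJ/mol.
OSPE = -187 − (-55) = -132 kJ/mol.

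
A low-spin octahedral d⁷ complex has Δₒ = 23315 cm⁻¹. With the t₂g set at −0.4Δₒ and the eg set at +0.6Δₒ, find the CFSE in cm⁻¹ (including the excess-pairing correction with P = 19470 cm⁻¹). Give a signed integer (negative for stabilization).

Configuration: t₂g⁶ eg¹.
Orbital CFSE = 6(-0.4) + 1(0.6) = -1.8Δₒ = -1.8 × 23315 = -41967 cm⁻¹.
Relative to high-spin t₂g⁵ eg² (2 paired), the low-spin configuration has 1 additional pair, contributing +1 × 19470 = +19470 cm⁻¹.
Net CFSE = -41967 + 19470 = -22497 cm⁻¹.

-22497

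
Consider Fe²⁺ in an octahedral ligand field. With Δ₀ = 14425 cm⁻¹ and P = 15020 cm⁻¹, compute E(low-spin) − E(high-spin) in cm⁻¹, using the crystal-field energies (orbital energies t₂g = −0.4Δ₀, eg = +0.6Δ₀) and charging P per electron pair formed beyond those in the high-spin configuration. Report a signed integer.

1190

Fe²⁺: group 8, so d-count = 8 − 2 = 6.
In the high-spin limit (t₂g⁴ eg²) the orbital term is -0.4Δ₀ = -5770 cm⁻¹, with no excess pairing.
Low-spin: t₂g⁶ eg⁰, orbital CFSE = -2.4Δ₀ = -34620 cm⁻¹; plus 2 excess pairs × P = +30040 cm⁻¹; total -4580 cm⁻¹.
The difference is -4580 − (-5770) = 1190 cm⁻¹, so high-spin lies lower.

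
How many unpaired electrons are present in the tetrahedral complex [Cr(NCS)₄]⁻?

Each NCS⁻ contributes -1; 4 × (-1) = -4. With overall charge -1, Cr is in the +3 oxidation state.
Group 6 minus oxidation state +3 gives a d³ configuration for Cr³⁺.
Tetrahedral fields are weak (Δₜ ≈ 4/9 Δₒ), so electrons fill high-spin.
Configuration: e² t₂¹, giving 3 unpaired electrons.

3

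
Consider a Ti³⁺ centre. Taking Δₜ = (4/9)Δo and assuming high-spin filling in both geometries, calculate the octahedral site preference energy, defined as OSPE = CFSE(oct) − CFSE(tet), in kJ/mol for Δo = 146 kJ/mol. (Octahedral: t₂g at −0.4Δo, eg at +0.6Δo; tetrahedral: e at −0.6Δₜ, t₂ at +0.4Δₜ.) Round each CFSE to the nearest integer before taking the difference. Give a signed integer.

-19

Ti sits in group 4; removing 3 electrons leaves Ti³⁺ with 4 − 3 = 1 d electrons.
Octahedral (high-spin): t2g^1 e_g^0, CFSE = 1(−0.4) + 0(+0.6) = -0.4Δo = -0.4 × 146 = -58 kJ/mol.
In a tetrahedral site the filling is e^1 t2^0: CFSE(tet) = -0.6Δₜ = -0.6 × (4/9)(146) = -39 kJ/mol.
Subtracting, OSPE = -58 − (-39) = -19 kJ/mol.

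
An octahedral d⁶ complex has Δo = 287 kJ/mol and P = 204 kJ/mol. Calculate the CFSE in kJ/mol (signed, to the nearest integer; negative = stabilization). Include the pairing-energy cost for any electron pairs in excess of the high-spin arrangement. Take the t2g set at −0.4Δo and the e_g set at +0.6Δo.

-281

Since Δo = 287 kJ/mol > P = 204 kJ/mol, the complex adopts the low-spin configuration.
Filling d⁶ accordingly: t2g^6 e_g^0.
Orbital CFSE = -2.4Δo = -2.4 × 287 = -689 kJ/mol.
Excess pairs vs high-spin: 3 − 1 = 2; pairing cost = +408 kJ/mol.
Net CFSE = -689 + 408 = -281 kJ/mol.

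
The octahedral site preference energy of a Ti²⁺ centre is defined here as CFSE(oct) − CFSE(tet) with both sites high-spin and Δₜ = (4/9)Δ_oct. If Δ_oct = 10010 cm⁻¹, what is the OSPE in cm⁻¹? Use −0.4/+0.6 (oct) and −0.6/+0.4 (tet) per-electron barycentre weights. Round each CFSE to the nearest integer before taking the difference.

-2669

Ti sits in group 4; removing 2 electrons leaves Ti²⁺ with 4 − 2 = 2 d electrons.
Octahedral (high-spin): t₂g² eg⁰, CFSE = 2(−0.4) + 0(+0.6) = -0.8Δ_oct = -0.8 × 10010 = -8008 cm⁻¹.
Tetrahedral: e² t₂⁰, CFSE = 2(−0.6) + 0(+0.4) = -1.2Δₜ = -1.2 × (4/9) × 10010 = -5339 cm⁻¹.
Subtracting, OSPE = -8008 − (-5339) = -2669 cm⁻¹.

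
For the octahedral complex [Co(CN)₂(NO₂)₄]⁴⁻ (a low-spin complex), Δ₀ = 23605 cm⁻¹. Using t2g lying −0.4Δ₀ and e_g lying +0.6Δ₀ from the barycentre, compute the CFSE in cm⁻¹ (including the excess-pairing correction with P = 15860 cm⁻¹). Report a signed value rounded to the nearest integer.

-26629

Ligand charges: 2×(-1) from CN⁻ and 4×(-1) from NO₂⁻ sum to -6; with overall charge -4, Co is +2.
Co is in group 9, so Co²⁺ is d⁷ (9 − 2 = 7).
The d⁷ electrons fill as t2g^6 e_g^1.
CFSE(orbital) = 6×(-0.4Δ₀) + 1×(0.6Δ₀) = -1.8Δ₀; with Δ₀ = 23605 cm⁻¹ that is -42489 cm⁻¹.
Pairing penalty: 3 pairs vs 2 in the high-spin reference → 1 extra × P = 15860 cm⁻¹.
Net CFSE = -42489 + 15860 = -26629 cm⁻¹.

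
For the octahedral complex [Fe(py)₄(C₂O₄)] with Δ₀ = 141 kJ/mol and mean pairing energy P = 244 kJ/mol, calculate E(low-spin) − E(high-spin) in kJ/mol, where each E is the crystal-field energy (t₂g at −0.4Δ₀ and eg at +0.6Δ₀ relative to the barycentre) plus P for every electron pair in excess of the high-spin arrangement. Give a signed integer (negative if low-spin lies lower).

206

Ligand charges: 4×(+0) from py and 1×(-2) from C₂O₄²⁻ sum to -2; with overall charge +0, Fe is +2.
Fe²⁺: group 8, so d-count = 8 − 2 = 6.
High-spin: t₂g⁴ eg², CFSE = -0.4Δ₀ = -56 kJ/mol.
For low-spin the configuration is t₂g⁶ eg⁰: orbital energy -2.4 × 141 = -338 kJ/mol, and 2 additional pairs relative to high-spin add 488 kJ/mol, giving 150 kJ/mol.
E(LS) − E(HS) = 150 − (-56) = 206 kJ/mol.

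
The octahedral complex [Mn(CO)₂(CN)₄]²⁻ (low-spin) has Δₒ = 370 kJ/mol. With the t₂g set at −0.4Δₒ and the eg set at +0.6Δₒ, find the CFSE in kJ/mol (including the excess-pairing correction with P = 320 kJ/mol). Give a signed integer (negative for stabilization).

-100

Ligand charges: 2×(+0) from CO and 4×(-1) from CN⁻ sum to -4; with overall charge -2, Mn is +2.
Mn sits in group 7; removing 2 electrons leaves Mn²⁺ with 7 − 2 = 5 d electrons.
Configuration: t₂g⁵ eg⁰.
The orbital stabilization is -2.0Δₒ = -2.0 × 370 = -740 kJ/mol.
Relative to high-spin t₂g³ eg² (0 paired), the low-spin configuration has 2 additional pairs, contributing +2 × 320 = +640 kJ/mol.
Combining: -740 + 640 = -100 kJ/mol.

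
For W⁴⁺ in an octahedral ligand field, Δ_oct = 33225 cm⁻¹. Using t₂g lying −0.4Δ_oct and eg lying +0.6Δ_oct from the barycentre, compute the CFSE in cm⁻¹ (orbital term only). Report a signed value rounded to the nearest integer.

-26580

Group 6 minus oxidation state +4 gives a d² configuration for W⁴⁺.
Electron filling gives t₂g² eg⁰.
Orbital CFSE = 2(-0.4) + 0(0.6) = -0.8Δ_oct = -0.8 × 33225 = -26580 cm⁻¹.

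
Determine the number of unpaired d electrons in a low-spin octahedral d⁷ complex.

1

Configuration: t2g^6 e_g^1, giving 1 unpaired electron.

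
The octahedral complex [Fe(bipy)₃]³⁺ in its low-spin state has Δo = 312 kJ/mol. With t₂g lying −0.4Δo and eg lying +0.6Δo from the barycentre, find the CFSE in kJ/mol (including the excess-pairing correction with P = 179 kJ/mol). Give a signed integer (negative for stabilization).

-266

bipy is neutral, so the +3 overall charge sits on Fe: oxidation state +3.
Group 8 minus oxidation state +3 gives a d⁵ configuration for Fe³⁺.
Electron filling gives t₂g⁵ eg⁰.
CFSE(orbital) = 5×(-0.4Δo) + 0×(0.6Δo) = -2.0Δo; with Δo = 312 kJ/mol that is -624 kJ/mol.
Pairing penalty: 2 pairs vs 0 in the high-spin reference → 2 extra × P = 358 kJ/mol.
Overall CFSE = -624 + 358 = -266 kJ/mol.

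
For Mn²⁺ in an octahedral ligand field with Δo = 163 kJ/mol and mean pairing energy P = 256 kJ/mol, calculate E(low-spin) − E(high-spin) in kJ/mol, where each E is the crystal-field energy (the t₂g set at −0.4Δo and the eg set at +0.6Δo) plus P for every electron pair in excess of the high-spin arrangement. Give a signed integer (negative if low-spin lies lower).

186

Group 7 minus oxidation state +2 gives a d⁵ configuration for Mn²⁺.
High-spin: t₂g³ eg², CFSE = 0.0Δo = 0 kJ/mol.
Low-spin: t₂g⁵ eg⁰, orbital CFSE = -2.0Δo = -326 kJ/mol; plus 2 excess pairs × P = +512 kJ/mol; total 186 kJ/mol.
The difference is 186 − (0) = 186 kJ/mol, so high-spin lies lower.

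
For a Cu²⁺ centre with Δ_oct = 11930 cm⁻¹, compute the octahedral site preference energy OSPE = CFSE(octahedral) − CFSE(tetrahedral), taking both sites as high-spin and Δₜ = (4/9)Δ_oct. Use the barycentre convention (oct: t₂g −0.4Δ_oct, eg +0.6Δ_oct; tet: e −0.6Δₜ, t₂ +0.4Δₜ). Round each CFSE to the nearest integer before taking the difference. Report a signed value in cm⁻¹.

-5037

Cu is in group 11, so Cu²⁺ is d⁹ (11 − 2 = 9).
Octahedral high-spin t₂g⁶ eg³: CFSE = -0.6 × 11930 = -7158 cm⁻¹.
In a tetrahedral site the filling is e⁴ t₂⁵: CFSE(tet) = -0.4Δₜ = -0.4 × (4/9)(11930) = -2121 cm⁻¹.
OSPE = -7158 − (-2121) = -5037 cm⁻¹.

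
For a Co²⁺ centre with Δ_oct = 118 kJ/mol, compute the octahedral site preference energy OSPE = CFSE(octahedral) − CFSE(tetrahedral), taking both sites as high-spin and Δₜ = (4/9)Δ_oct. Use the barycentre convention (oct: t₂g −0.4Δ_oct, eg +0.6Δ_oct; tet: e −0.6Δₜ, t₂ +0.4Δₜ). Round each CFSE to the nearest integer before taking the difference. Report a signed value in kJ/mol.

-31

Co²⁺: group 9, so d-count = 9 − 2 = 7.
In an octahedral site d⁷ (HS) is t₂g⁵ eg², giving CFSE(oct) = -0.8Δ_oct = -94 kJ/mol.
Tetrahedral e⁴ t₂³ gives -1.2Δₜ = -1.2 × (4/9) × 118 = -63 kJ/mol.
OSPE = -94 − (-63) = -31 kJ/mol.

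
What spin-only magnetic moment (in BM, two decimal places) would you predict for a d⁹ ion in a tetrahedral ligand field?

1.73 BM

Tetrahedral splitting is small, so the complex is high-spin.
Configuration: e^4 t2^5 → 1 unpaired electron.
μ(spin-only) = √[1(1+2)] = √3 ≈ 1.73 BM.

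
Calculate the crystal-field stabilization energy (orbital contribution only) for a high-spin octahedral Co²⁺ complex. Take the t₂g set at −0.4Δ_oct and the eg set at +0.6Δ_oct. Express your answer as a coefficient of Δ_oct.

-0.8 Δ_oct

Co sits in group 9; removing 2 electrons leaves Co²⁺ with 9 − 2 = 7 d electrons.
Configuration: t₂g⁵ eg².
CFSE = 5(-0.4Δ_oct) + 2(0.6Δ_oct) = -2.0Δ_oct + 1.2Δ_oct = -0.8Δ_oct.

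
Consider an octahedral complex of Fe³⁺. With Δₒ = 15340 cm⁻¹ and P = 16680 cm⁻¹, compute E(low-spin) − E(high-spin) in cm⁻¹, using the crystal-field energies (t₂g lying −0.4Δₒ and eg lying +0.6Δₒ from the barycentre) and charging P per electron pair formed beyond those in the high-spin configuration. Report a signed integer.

Fe is in group 8, so Fe³⁺ is d⁵ (8 − 3 = 5).
High-spin d⁵ fills as t₂g³ eg² with CFSE 3(−0.4) + 2(+0.6) = 0.0Δₒ = 0 cm⁻¹.
Low-spin: t₂g⁵ eg⁰, orbital CFSE = -2.0Δₒ = -30680 cm⁻¹; plus 2 excess pairs × P = +33360 cm⁻¹; total 2680 cm⁻¹.
The difference is 2680 − (0) = 2680 cm⁻¹, so high-spin lies lower.

2680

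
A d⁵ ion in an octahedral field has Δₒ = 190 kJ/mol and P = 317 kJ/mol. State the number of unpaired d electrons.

5

With Δₒ < P the complex is high-spin.
Filling d⁵ accordingly: t₂g³ eg².
Unpaired electrons: 5.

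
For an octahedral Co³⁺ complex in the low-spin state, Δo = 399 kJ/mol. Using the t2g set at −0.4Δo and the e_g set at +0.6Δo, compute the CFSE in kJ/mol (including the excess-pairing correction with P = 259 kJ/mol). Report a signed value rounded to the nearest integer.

Co is in group 9, so Co³⁺ is d⁶ (9 − 3 = 6).
The d⁶ electrons fill as t2g^6 e_g^0.
Orbital CFSE = 6(-0.4) + 0(0.6) = -2.4Δo = -2.4 × 399 = -958 kJ/mol.
Pairing penalty: 3 pairs vs 1 in the high-spin reference → 2 extra × P = 518 kJ/mol.
Overall CFSE = -958 + 518 = -440 kJ/mol.

-440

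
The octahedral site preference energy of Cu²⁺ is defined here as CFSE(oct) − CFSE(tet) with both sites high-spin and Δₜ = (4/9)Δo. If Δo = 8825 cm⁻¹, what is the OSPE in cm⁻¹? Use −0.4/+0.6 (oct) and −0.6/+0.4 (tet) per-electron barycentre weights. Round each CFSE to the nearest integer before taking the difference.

Group 11 minus oxidation state +2 gives a d⁹ configuration for Cu²⁺.
Octahedral (high-spin): t2g^6 e_g^3, CFSE = 6(−0.4) + 3(+0.6) = -0.6Δo = -0.6 × 8825 = -5295 cm⁻¹.
Tetrahedral: e^4 t2^5, CFSE = 4(−0.6) + 5(+0.4) = -0.4Δₜ = -0.4 × (4/9) × 8825 = -1569 cm⁻¹.
OSPE = CFSE(oct) − CFSE(tet) = -5295 − (-1569) = -3726 cm⁻¹.

-3726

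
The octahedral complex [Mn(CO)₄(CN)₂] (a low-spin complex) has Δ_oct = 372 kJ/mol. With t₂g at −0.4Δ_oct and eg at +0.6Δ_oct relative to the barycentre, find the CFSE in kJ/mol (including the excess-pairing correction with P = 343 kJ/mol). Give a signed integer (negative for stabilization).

Ligand charges: 4×(+0) from CO and 2×(-1) from CN⁻ sum to -2; with overall charge +0, Mn is +2.
Mn sits in group 7; removing 2 electrons leaves Mn²⁺ with 7 − 2 = 5 d electrons.
The d⁵ electrons fill as t₂g⁵ eg⁰.
The orbital stabilization is -2.0Δ_oct = -2.0 × 372 = -744 kJ/mol.
High-spin d⁵ would be t₂g³ eg² with 0 pairs; low-spin has 2, so 2 excess pairs cost +2P = +686 kJ/mol.
Combining: -744 + 686 = -58 kJ/mol.

-58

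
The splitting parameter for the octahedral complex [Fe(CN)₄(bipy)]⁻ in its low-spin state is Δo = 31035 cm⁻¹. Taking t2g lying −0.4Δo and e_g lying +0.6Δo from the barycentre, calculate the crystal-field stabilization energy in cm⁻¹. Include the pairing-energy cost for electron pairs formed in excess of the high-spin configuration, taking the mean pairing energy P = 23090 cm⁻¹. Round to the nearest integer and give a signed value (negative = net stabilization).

-15890

Ligand charges: 4×(-1) from CN⁻ and 1×(+0) from bipy sum to -4; with overall charge -1, Fe is +3.
Fe³⁺: group 8, so d-count = 8 − 3 = 5.
The d⁵ electrons fill as t2g^5 e_g^0.
CFSE(orbital) = 5×(-0.4Δo) + 0×(0.6Δo) = -2.0Δo; with Δo = 31035 cm⁻¹ that is -62070 cm⁻¹.
Pairing penalty: 2 pairs vs 0 in the high-spin reference → 2 extra × P = 46180 cm⁻¹.
Combining: -62070 + 46180 = -15890 cm⁻¹.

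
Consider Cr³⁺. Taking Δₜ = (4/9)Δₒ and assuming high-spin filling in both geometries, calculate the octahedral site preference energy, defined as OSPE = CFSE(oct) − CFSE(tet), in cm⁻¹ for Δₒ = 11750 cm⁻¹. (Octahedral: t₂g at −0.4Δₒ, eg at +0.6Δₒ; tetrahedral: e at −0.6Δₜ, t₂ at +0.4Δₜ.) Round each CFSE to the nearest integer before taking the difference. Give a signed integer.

Cr³⁺: group 6, so d-count = 6 − 3 = 3.
In an octahedral site d³ (HS) is t2g^3 e_g^0, giving CFSE(oct) = -1.2Δₒ = -14100 cm⁻¹.
In a tetrahedral site the filling is e^2 t2^1: CFSE(tet) = -0.8Δₜ = -0.8 × (4/9)(11750) = -4178 cm⁻¹.
OSPE = -14100 − (-4178) = -9922 cm⁻¹.

-9922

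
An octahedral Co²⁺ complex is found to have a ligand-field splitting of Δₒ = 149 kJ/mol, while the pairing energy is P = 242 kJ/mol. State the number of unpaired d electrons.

Group 9 minus oxidation state +2 gives a d⁷ configuration for Co²⁺.
Here Δₒ < P (149 < 242), so the high-spin state is favoured.
Filling d⁷ accordingly: t₂g⁵ eg².
Unpaired electrons: 3.

3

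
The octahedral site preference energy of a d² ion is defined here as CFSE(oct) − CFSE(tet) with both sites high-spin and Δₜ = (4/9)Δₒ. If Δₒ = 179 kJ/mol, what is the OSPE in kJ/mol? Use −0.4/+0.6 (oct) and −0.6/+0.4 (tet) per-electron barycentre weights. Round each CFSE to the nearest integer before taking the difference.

-48

In an octahedral site d² (HS) is t₂g² eg⁰, giving CFSE(oct) = -0.8Δₒ = -143 kJ/mol.
Tetrahedral: e² t₂⁰, CFSE = 2(−0.6) + 0(+0.4) = -1.2Δₜ = -1.2 × (4/9) × 179 = -95 kJ/mol.
Subtracting, OSPE = -143 − (-95) = -48 kJ/mol.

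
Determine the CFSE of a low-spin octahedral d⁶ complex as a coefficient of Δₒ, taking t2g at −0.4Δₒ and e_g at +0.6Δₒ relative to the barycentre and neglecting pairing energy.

Configuration: t2g^6 e_g^0.
CFSE = 6(-0.4Δₒ) + 0(0.6Δₒ) = -2.4Δₒ + 0.0Δₒ = -2.4Δₒ.

-2.4 Δₒ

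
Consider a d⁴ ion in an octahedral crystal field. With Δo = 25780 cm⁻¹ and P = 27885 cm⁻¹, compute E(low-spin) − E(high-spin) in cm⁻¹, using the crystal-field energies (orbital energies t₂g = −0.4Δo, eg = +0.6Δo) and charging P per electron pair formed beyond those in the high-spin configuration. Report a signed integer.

High-spin d⁴ fills as t₂g³ eg¹ with CFSE 3(−0.4) + 1(+0.6) = -0.6Δo = -15468 cm⁻¹.
For low-spin the configuration is t₂g⁴ eg⁰: orbital energy -1.6 × 25780 = -41248 cm⁻¹, and 1 additional pair relative to high-spin adds 27885 cm⁻¹, giving -13363 cm⁻¹.
E(LS) − E(HS) = -13363 − (-15468) = 2105 cm⁻¹.

2105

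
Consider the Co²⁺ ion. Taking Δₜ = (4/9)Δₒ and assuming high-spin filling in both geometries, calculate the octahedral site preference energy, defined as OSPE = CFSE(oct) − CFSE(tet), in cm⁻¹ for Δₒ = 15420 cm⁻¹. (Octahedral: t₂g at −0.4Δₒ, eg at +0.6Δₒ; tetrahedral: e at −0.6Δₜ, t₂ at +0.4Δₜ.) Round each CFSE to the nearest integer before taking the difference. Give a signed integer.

-4112

Group 9 minus oxidation state +2 gives a d⁷ configuration for Co²⁺.
In an octahedral site d⁷ (HS) is t₂g⁵ eg², giving CFSE(oct) = -0.8Δₒ = -12336 cm⁻¹.
In a tetrahedral site the filling is e⁴ t₂³: CFSE(tet) = -1.2Δₜ = -1.2 × (4/9)(15420) = -8224 cm⁻¹.
OSPE = CFSE(oct) − CFSE(tet) = -12336 − (-8224) = -4112 cm⁻¹.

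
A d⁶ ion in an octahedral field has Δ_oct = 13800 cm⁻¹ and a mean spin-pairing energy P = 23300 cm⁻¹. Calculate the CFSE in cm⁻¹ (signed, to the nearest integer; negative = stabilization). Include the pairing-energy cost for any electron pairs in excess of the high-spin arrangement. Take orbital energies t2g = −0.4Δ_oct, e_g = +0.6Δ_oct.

With Δ_oct < P the complex is high-spin.
Filling d⁶ accordingly: t2g^4 e_g^2.
Orbital CFSE = -0.4Δ_oct = -0.4 × 13800 = -5520 cm⁻¹.
High-spin has no excess pairs, so no pairing correction applies.

-5520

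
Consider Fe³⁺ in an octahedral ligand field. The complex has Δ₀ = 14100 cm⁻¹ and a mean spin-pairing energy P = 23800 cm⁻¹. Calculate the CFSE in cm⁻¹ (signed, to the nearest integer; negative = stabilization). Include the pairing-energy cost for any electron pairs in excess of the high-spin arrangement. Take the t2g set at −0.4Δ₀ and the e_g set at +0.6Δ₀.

Fe³⁺: group 8, so d-count = 8 − 3 = 5.
Here Δ₀ < P (14100 < 23800), so the high-spin state is favoured.
Configuration: t2g^3 e_g^2.
Orbital CFSE = 0.0Δ₀ = 0.0 × 14100 = 0 cm⁻¹.
High-spin has no excess pairs, so no pairing correction applies.

0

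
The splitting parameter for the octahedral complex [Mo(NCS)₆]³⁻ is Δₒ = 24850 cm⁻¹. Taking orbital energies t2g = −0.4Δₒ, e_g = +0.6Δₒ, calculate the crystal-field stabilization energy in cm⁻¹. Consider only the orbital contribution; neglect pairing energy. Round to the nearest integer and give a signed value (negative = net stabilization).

-29820

Each NCS⁻ contributes -1; 6 × (-1) = -6. With overall charge -3, Mo is in the +3 oxidation state.
Mo is in group 6, so Mo³⁺ is d³ (6 − 3 = 3).
For octahedral d³ the high- and low-spin configurations coincide.
Electron filling gives t2g^3 e_g^0.
The orbital stabilization is -1.2Δₒ = -1.2 × 24850 = -29820 cm⁻¹.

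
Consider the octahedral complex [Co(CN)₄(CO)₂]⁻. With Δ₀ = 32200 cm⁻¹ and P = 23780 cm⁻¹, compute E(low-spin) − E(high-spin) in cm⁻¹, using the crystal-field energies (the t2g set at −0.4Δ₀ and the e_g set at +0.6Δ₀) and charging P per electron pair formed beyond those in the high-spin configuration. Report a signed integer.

-16840

Ligand charges: 4×(-1) from CN⁻ and 2×(+0) from CO sum to -4; with overall charge -1, Co is +3.
Co sits in group 9; removing 3 electrons leaves Co³⁺ with 9 − 3 = 6 d electrons.
High-spin d⁶ fills as t2g^4 e_g^2 with CFSE 4(−0.4) + 2(+0.6) = -0.4Δ₀ = -12880 cm⁻¹.
Low-spin: t2g^6 e_g^0, orbital CFSE = -2.4Δ₀ = -77280 cm⁻¹; plus 2 excess pairs × P = +47560 cm⁻¹; total -29720 cm⁻¹.
The difference is -29720 − (-12880) = -16840 cm⁻¹, so low-spin lies lower.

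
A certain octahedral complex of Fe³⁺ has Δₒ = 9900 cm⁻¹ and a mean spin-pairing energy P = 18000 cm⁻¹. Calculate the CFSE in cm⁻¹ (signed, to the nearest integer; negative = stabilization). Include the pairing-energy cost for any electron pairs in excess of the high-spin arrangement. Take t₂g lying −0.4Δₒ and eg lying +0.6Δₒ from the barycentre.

0

Fe sits in group 8; removing 3 electrons leaves Fe³⁺ with 8 − 3 = 5 d electrons.
Since Δₒ = 9900 cm⁻¹ < P = 18000 cm⁻¹, the complex adopts the high-spin configuration.
Configuration: t₂g³ eg².
Orbital CFSE = 0.0Δₒ = 0.0 × 9900 = 0 cm⁻¹.
High-spin has no excess pairs, so no pairing correction applies.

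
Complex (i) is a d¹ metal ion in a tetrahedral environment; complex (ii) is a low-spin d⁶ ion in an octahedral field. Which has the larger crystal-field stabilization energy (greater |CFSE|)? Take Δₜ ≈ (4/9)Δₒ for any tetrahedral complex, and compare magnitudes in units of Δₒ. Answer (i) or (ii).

(i): With tetrahedral geometry the complex is necessarily high-spin; e¹ t₂⁰, CFSE = -0.6Δₜ ≈ -0.27Δₒ.
(ii): t2g^6 e_g^0, CFSE = -2.4Δₒ.
So (ii) has the larger |CFSE|.

(ii)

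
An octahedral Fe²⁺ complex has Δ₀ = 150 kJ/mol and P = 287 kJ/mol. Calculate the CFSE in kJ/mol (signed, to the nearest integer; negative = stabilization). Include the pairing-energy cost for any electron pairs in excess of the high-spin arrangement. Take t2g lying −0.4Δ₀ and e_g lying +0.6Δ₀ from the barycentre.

-60

Fe²⁺: group 8, so d-count = 8 − 2 = 6.
Since Δ₀ = 150 kJ/mol < P = 287 kJ/mol, the complex adopts the high-spin configuration.
Filling d⁶ accordingly: t2g^4 e_g^2.
Orbital CFSE = -0.4Δ₀ = -0.4 × 150 = -60 kJ/mol.
High-spin has no excess pairs, so no pairing correction applies.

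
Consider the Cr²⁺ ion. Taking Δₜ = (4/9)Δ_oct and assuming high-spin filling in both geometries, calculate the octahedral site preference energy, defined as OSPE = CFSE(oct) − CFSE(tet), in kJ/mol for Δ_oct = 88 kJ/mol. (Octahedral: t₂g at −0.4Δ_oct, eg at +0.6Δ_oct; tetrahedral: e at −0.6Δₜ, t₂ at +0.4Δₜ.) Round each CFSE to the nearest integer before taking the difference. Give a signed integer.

-37

Cr is in group 6, so Cr²⁺ is d⁴ (6 − 2 = 4).
Octahedral high-spin t₂g³ eg¹: CFSE = -0.6 × 88 = -53 kJ/mol.
Tetrahedral e² t₂² gives -0.4Δₜ = -0.4 × (4/9) × 88 = -16 kJ/mol.
OSPE = -53 − (-16) = -37 kJ/mol.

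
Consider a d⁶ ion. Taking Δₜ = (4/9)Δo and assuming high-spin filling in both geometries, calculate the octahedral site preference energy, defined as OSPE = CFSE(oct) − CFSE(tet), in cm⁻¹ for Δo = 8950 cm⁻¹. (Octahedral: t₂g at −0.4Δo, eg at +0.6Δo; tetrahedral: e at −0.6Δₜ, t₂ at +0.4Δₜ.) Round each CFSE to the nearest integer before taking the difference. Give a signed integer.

Octahedral high-spin t₂g⁴ eg²: CFSE = -0.4 × 8950 = -3580 cm⁻¹.
Tetrahedral: e³ t₂³, CFSE = 3(−0.6) + 3(+0.4) = -0.6Δₜ = -0.6 × (4/9) × 8950 = -2387 cm⁻¹.
OSPE = -3580 − (-2387) = -1193 cm⁻¹.

-1193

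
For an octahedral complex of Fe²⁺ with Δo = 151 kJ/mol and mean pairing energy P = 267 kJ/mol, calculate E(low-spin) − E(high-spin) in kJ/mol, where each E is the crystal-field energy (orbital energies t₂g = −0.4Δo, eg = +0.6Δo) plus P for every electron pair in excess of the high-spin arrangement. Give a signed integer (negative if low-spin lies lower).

Fe²⁺: group 8, so d-count = 8 − 2 = 6.
In the high-spin limit (t₂g⁴ eg²) the orbital term is -0.4Δo = -60 kJ/mol, with no excess pairing.
Low-spin t₂g⁶ eg⁰ gives -2.4Δo = -362 kJ/mol, but forming 2 extra pairs costs 2P = 534 kJ/mol, so E(LS) = -362 + 534 = 172 kJ/mol.
The difference is 172 − (-60) = 232 kJ/mol, so high-spin lies lower.

232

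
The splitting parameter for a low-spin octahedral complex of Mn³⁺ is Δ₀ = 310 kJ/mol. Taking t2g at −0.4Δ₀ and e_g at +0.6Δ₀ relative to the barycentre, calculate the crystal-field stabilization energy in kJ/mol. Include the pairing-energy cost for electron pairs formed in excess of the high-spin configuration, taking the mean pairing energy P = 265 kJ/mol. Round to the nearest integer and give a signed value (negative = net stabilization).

Mn³⁺: group 7, so d-count = 7 − 3 = 4.
Configuration: t2g^4 e_g^0.
Orbital CFSE = 4(-0.4) + 0(0.6) = -1.6Δ₀ = -1.6 × 310 = -496 kJ/mol.
High-spin d⁴ would be t2g^3 e_g^1 with 0 pairs; low-spin has 1, so 1 excess pair costs +1P = +265 kJ/mol.
Overall CFSE = -496 + 265 = -231 kJ/mol.

-231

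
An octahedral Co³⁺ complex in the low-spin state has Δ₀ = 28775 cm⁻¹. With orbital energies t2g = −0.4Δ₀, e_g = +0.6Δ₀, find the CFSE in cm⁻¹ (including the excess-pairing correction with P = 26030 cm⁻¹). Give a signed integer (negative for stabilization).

Co³⁺: group 9, so d-count = 9 − 3 = 6.
The d⁶ electrons fill as t2g^6 e_g^0.
The orbital stabilization is -2.4Δ₀ = -2.4 × 28775 = -69060 cm⁻¹.
Pairing penalty: 3 pairs vs 1 in the high-spin reference → 2 extra × P = 52060 cm⁻¹.
Overall CFSE = -69060 + 52060 = -17000 cm⁻¹.

-17000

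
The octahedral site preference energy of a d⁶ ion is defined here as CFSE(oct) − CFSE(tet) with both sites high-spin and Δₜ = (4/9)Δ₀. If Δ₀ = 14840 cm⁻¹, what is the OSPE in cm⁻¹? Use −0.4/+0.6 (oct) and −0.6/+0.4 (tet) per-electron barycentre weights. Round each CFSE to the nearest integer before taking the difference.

-1979

Octahedral high-spin t₂g⁴ eg²: CFSE = -0.4 × 14840 = -5936 cm⁻¹.
Tetrahedral e³ t₂³ gives -0.6Δₜ = -0.6 × (4/9) × 14840 = -3957 cm⁻¹.
OSPE = -5936 − (-3957) = -1979 cm⁻¹.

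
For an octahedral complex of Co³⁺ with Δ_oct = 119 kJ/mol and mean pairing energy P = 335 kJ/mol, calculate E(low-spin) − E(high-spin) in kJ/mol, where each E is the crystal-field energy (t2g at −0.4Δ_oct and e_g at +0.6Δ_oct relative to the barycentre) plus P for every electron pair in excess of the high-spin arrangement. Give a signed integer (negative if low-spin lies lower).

432

Co³⁺: group 9, so d-count = 9 − 3 = 6.
High-spin: t2g^4 e_g^2, CFSE = -0.4Δ_oct = -48 kJ/mol.
Low-spin: t2g^6 e_g^0, orbital CFSE = -2.4Δ_oct = -286 kJ/mol; plus 2 excess pairs × P = +670 kJ/mol; total 384 kJ/mol.
The difference is 384 − (-48) = 432 kJ/mol, so high-spin lies lower.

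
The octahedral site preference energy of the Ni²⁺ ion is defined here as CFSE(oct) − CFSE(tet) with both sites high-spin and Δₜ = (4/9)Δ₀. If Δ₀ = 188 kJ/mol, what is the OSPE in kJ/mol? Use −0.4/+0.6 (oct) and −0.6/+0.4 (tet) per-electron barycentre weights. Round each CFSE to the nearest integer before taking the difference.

-159

Ni is in group 10, so Ni²⁺ is d⁸ (10 − 2 = 8).
Octahedral high-spin t2g^6 e_g^2: CFSE = -1.2 × 188 = -226 kJ/mol.
Tetrahedral: e^4 t2^4, CFSE = 4(−0.6) + 4(+0.4) = -0.8Δₜ = -0.8 × (4/9) × 188 = -67 kJ/mol.
OSPE = CFSE(oct) − CFSE(tet) = -226 − (-67) = -159 kJ/mol.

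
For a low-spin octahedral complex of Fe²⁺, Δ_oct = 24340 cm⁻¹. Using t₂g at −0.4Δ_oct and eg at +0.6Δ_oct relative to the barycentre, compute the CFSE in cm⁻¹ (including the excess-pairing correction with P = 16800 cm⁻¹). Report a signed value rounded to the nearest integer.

Fe sits in group 8; removing 2 electrons leaves Fe²⁺ with 8 − 2 = 6 d electrons.
Configuration: t₂g⁶ eg⁰.
Orbital CFSE = 6(-0.4) + 0(0.6) = -2.4Δ_oct = -2.4 × 24340 = -58416 cm⁻¹.
Pairing penalty: 3 pairs vs 1 in the high-spin reference → 2 extra × P = 33600 cm⁻¹.
Net CFSE = -58416 + 33600 = -24816 cm⁻¹.

-24816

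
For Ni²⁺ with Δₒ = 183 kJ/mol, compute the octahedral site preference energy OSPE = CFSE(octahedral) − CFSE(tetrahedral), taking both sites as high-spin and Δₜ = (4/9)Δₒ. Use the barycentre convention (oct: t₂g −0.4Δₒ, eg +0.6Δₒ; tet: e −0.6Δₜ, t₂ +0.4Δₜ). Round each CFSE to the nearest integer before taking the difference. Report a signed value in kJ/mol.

-155

Ni²⁺: group 10, so d-count = 10 − 2 = 8.
In an octahedral site d⁸ (HS) is t2g^6 e_g^2, giving CFSE(oct) = -1.2Δₒ = -220 kJ/mol.
Tetrahedral: e^4 t2^4, CFSE = 4(−0.6) + 4(+0.4) = -0.8Δₜ = -0.8 × (4/9) × 183 = -65 kJ/mol.
OSPE = -220 − (-65) = -155 kJ/mol.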